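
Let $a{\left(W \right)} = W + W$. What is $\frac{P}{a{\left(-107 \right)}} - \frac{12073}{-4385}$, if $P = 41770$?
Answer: $- \frac{90288914}{469195} \approx -192.43$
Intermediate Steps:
$a{\left(W \right)} = 2 W$
$\frac{P}{a{\left(-107 \right)}} - \frac{12073}{-4385} = \frac{41770}{2 \left(-107\right)} - \frac{12073}{-4385} = \frac{41770}{-214} - - \frac{12073}{4385} = 41770 \left(- \frac{1}{214}\right) + \frac{12073}{4385} = - \frac{20885}{107} + \frac{12073}{4385} = - \frac{90288914}{469195}$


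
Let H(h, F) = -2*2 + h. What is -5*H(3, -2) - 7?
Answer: -2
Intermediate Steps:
H(h, F) = -4 + h
-5*H(3, -2) - 7 = -5*(-4 + 3) - 7 = -5*(-1) - 7 = 5 - 7 = -2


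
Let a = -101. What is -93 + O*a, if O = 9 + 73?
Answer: -8375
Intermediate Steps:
O = 82
-93 + O*a = -93 + 82*(-101) = -93 - 8282 = -8375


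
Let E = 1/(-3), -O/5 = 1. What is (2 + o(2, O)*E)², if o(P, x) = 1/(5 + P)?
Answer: 1681/441 ≈ 3.8118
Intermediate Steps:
O = -5 (O = -5*1 = -5)
E = -⅓ ≈ -0.33333
(2 + o(2, O)*E)² = (2 - ⅓/(5 + 2))² = (2 - ⅓/7)² = (2 + (⅐)*(-⅓))² = (2 - 1/21)² = (41/21)² = 1681/441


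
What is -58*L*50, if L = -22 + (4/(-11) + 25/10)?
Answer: 633650/11 ≈ 57605.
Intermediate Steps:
L = -437/22 (L = -22 + (4*(-1/11) + 25*(⅒)) = -22 + (-4/11 + 5/2) = -22 + 47/22 = -437/22 ≈ -19.864)
-58*L*50 = -58*(-437/22)*50 = (12673/11)*50 = 633650/11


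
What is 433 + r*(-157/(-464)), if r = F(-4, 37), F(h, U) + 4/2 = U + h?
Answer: 205779/464 ≈ 443.49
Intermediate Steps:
F(h, U) = -2 + U + h (F(h, U) = -2 + (U + h) = -2 + U + h)
r = 31 (r = -2 + 37 - 4 = 31)
433 + r*(-157/(-464)) = 433 + 31*(-157/(-464)) = 433 + 31*(-157*(-1/464)) = 433 + 31*(157/464) = 433 + 4867/464 = 205779/464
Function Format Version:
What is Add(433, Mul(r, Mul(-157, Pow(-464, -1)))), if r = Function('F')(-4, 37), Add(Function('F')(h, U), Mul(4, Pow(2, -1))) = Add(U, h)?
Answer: Rational(205779, 464) ≈ 443.49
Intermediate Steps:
Function('F')(h, U) = Add(-2, U, h) (Function('F')(h, U) = Add(-2, Add(U, h)) = Add(-2, U, h))
r = 31 (r = Add(-2, 37, -4) = 31)
Add(433, Mul(r, Mul(-157, Pow(-464, -1)))) = Add(433, Mul(31, Mul(-157, Pow(-464, -1)))) = Add(433, Mul(31, Mul(-157, Rational(-1, 464)))) = Add(433, Mul(31, Rational(157, 464))) = Add(433, Rational(4867, 464)) = Rational(205779, 464)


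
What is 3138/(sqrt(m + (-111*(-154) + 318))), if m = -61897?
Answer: -3138*I*sqrt(44485)/44485 ≈ -14.878*I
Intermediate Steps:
3138/(sqrt(m + (-111*(-154) + 318))) = 3138/(sqrt(-61897 + (-111*(-154) + 318))) = 3138/(sqrt(-61897 + (17094 + 318))) = 3138/(sqrt(-61897 + 17412)) = 3138/(sqrt(-44485)) = 3138/((I*sqrt(44485))) = 3138*(-I*sqrt(44485)/44485) = -3138*I*sqrt(44485)/44485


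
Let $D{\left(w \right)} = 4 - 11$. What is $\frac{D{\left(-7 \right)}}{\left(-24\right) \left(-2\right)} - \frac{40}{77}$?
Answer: $- \frac{2459}{3696} \approx -0.66531$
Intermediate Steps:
$D{\left(w \right)} = -7$
$\frac{D{\left(-7 \right)}}{\left(-24\right) \left(-2\right)} - \frac{40}{77} = - \frac{7}{\left(-24\right) \left(-2\right)} - \frac{40}{77} = - \frac{7}{48} - \frac{40}{77} = - \frac{2459}{3696}$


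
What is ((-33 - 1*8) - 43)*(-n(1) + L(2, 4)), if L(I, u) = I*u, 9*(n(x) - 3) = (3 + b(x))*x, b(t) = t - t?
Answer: -392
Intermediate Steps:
b(t) = 0
n(x) = 3 + x/3 (n(x) = 3 + ((3 + 0)*x)/9 = 3 + (3*x)/9 = 3 + x/3)
((-33 - 1*8) - 43)*(-n(1) + L(2, 4)) = ((-33 - 1*8) - 43)*(-(3 + (1/3)*1) + 2*4) = ((-33 - 8) - 43)*(-(3 + 1/3) + 8) = (-41 - 43)*(-1*10/3 + 8) = -84*(-10/3 + 8) = -84*14/3 = -392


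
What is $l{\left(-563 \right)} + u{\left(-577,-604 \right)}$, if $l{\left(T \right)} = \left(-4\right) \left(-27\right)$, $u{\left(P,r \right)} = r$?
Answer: $-496$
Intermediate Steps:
$l{\left(T \right)} = 108$
$l{\left(-563 \right)} + u{\left(-577,-604 \right)} = 108 - 604 = -496$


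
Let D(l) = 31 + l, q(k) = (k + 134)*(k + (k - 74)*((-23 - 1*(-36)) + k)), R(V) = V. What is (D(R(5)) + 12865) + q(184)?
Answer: 6962473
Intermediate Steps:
q(k) = (134 + k)*(k + (-74 + k)*(13 + k)) (q(k) = (134 + k)*(k + (-74 + k)*((-23 + 36) + k)) = (134 + k)*(k + (-74 + k)*(13 + k)))
(D(R(5)) + 12865) + q(184) = ((31 + 5) + 12865) + (-128908 + 184³ - 9002*184 + 74*184²) = (36 + 12865) + (-128908 + 6229504 - 1656368 + 74*33856) = 12901 + (-128908 + 6229504 - 1656368 + 2505344) = 12901 + 6949572 = 6962473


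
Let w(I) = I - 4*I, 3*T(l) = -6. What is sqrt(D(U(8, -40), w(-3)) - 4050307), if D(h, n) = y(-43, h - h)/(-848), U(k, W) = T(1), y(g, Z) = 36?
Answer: I*sqrt(45509249929)/106 ≈ 2012.5*I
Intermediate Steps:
T(l) = -2 (T(l) = (1/3)*(-6) = -2)
U(k, W) = -2
w(I) = -3*I
D(h, n) = -9/212 (D(h, n) = 36/(-848) = 36*(-1/848) = -9/212)
sqrt(D(U(8, -40), w(-3)) - 4050307) = sqrt(-9/212 - 4050307) = sqrt(-858665093/212) = I*sqrt(45509249929)/106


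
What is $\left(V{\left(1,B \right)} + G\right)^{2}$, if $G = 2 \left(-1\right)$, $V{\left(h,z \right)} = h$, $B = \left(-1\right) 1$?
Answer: $1$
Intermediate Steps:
$B = -1$
$G = -2$
$\left(V{\left(1,B \right)} + G\right)^{2} = \left(1 - 2\right)^{2} = \left(-1\right)^{2} = 1$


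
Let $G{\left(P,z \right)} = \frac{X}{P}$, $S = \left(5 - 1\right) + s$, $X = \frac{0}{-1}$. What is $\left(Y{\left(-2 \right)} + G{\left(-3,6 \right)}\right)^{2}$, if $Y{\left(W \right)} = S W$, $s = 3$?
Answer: $196$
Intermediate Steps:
$X = 0$ ($X = 0 \left(-1\right) = 0$)
$S = 7$ ($S = \left(5 - 1\right) + 3 = 4 + 3 = 7$)
$G{\left(P,z \right)} = 0$ ($G{\left(P,z \right)} = \frac{0}{P} = 0$)
$Y{\left(W \right)} = 7 W$
$\left(Y{\left(-2 \right)} + G{\left(-3,6 \right)}\right)^{2} = \left(7 \left(-2\right) + 0\right)^{2} = \left(-14 + 0\right)^{2} = \left(-14\right)^{2} = 196$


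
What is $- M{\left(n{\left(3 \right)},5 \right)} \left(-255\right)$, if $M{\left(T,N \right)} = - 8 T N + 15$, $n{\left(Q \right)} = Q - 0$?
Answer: $-26775$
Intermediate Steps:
$n{\left(Q \right)} = Q$ ($n{\left(Q \right)} = Q + 0 = Q$)
$M{\left(T,N \right)} = 15 - 8 N T$ ($M{\left(T,N \right)} = - 8 N T + 15 = 15 - 8 N T$)
$- M{\left(n{\left(3 \right)},5 \right)} \left(-255\right) = - \left(15 - 40 \cdot 3\right) \left(-255\right) = - \left(15 - 120\right) \left(-255\right) = - \left(-105\right) \left(-255\right) = \left(-1\right) 26775 = -26775$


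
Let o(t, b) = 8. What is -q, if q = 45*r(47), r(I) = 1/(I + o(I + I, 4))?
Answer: -9/11 ≈ -0.81818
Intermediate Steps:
r(I) = 1/(8 + I) (r(I) = 1/(I + 8) = 1/(8 + I))
q = 9/11 (q = 45/(8 + 47) = 45/55 = 45*(1/55) = 9/11 ≈ 0.81818)
-q = -1*9/11 = -9/11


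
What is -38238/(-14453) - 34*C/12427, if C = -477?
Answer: 41740140/10565143 ≈ 3.9507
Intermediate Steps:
-38238/(-14453) - 34*C/12427 = -38238/(-14453) - 34*(-477)/12427 = -38238*(-1/14453) + 16218*(1/12427) = 38238/14453 + 954/731 = 41740140/10565143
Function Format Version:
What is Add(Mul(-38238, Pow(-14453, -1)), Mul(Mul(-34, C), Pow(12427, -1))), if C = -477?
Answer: Rational(41740140, 10565143) ≈ 3.9507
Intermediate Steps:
Add(Mul(-38238, Pow(-14453, -1)), Mul(Mul(-34, C), Pow(12427, -1))) = Add(Mul(-38238, Pow(-14453, -1)), Mul(Mul(-34, -477), Pow(12427, -1))) = Add(Mul(-38238, Rational(-1, 14453)), Mul(16218, Rational(1, 12427))) = Add(Rational(38238, 14453), Rational(954, 731)) = Rational(41740140, 10565143)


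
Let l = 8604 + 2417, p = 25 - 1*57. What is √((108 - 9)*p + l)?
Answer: √7853 ≈ 88.617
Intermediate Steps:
p = -32 (p = 25 - 57 = -32)
l = 11021
√((108 - 9)*p + l) = √((108 - 9)*(-32) + 11021) = √(99*(-32) + 11021) = √(-3168 + 11021) = √7853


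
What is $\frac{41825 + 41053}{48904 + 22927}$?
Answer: $\frac{82878}{71831} \approx 1.1538$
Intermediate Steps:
$\frac{41825 + 41053}{48904 + 22927} = \frac{82878}{71831}$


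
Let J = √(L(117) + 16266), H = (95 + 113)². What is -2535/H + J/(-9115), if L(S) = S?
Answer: -15/256 - √16383/9115 ≈ -0.072636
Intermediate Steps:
H = 43264 (H = 208² = 43264)
J = √16383 (J = √(117 + 16266) = √16383 ≈ 128.00)
-2535/H + J/(-9115) = -2535/43264 + √16383/(-9115) = -2535*1/43264 + √16383*(-1/9115) = -15/256 - √16383/9115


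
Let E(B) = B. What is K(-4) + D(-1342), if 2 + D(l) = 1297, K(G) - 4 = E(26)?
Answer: 1325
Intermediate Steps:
K(G) = 30 (K(G) = 4 + 26 = 30)
D(l) = 1295 (D(l) = -2 + 1297 = 1295)
K(-4) + D(-1342) = 30 + 1295 = 1325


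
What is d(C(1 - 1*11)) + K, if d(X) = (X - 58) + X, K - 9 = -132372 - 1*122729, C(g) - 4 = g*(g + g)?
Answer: -254742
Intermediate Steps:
C(g) = 4 + 2*g² (C(g) = 4 + g*(g + g) = 4 + g*(2*g) = 4 + 2*g²)
K = -255092 (K = 9 + (-132372 - 1*122729) = 9 + (-132372 - 122729) = 9 - 255101 = -255092)
d(X) = -58 + 2*X (d(X) = (-58 + X) + X = -58 + 2*X)
d(C(1 - 1*11)) + K = (-58 + 2*(4 + 2*(1 - 1*11)²)) - 255092 = (-58 + 2*(4 + 2*(1 - 11)²)) - 255092 = (-58 + 2*(4 + 2*(-10)²)) - 255092 = (-58 + 2*(4 + 2*100)) - 255092 = (-58 + 2*(4 + 200)) - 255092 = (-58 + 2*204) - 255092 = (-58 + 408) - 255092 = 350 - 255092 = -254742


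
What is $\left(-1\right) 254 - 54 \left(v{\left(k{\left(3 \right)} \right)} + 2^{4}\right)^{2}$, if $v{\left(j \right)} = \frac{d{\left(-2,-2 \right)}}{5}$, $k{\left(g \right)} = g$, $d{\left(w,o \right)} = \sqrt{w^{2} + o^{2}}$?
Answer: $- \frac{352382}{25} - \frac{3456 \sqrt{2}}{5} \approx -15073.0$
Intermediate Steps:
$d{\left(w,o \right)} = \sqrt{o^{2} + w^{2}}$
$v{\left(j \right)} = \frac{2 \sqrt{2}}{5}$ ($v{\left(j \right)} = \frac{\sqrt{\left(-2\right)^{2} + \left(-2\right)^{2}}}{5} = \sqrt{4 + 4} \cdot \frac{1}{5} = \sqrt{8} \cdot \frac{1}{5} = 2 \sqrt{2} \cdot \frac{1}{5} = \frac{2 \sqrt{2}}{5}$)
$\left(-1\right) 254 - 54 \left(v{\left(k{\left(3 \right)} \right)} + 2^{4}\right)^{2} = \left(-1\right) 254 - 54 \left(\frac{2 \sqrt{2}}{5} + 2^{4}\right)^{2} = -254 - 54 \left(\frac{2 \sqrt{2}}{5} + 16\right)^{2} = -254 - 54 \left(16 + \frac{2 \sqrt{2}}{5}\right)^{2}$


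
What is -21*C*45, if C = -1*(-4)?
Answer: -3780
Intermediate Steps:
C = 4
-21*C*45 = -21*4*45 = -84*45 = -3780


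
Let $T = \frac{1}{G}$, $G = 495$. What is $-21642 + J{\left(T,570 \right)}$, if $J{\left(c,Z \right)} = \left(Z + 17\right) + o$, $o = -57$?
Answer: $-21112$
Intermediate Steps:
$T = \frac{1}{495} \approx 0.0020202$
$J{\left(c,Z \right)} = -40 + Z$ ($J{\left(c,Z \right)} = \left(Z + 17\right) - 57 = \left(17 + Z\right) - 57 = -40 + Z$)
$-21642 + J{\left(T,570 \right)} = -21642 + \left(-40 + 570\right) = -21642 + 530 = -21112$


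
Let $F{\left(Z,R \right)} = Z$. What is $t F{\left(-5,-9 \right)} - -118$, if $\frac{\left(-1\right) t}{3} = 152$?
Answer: $2398$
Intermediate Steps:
$t = -456$ ($t = \left(-3\right) 152 = -456$)
$t F{\left(-5,-9 \right)} - -118 = \left(-456\right) \left(-5\right) - -118 = 2280 + 118 = 2398$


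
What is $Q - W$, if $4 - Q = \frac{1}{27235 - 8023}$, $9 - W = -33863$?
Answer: $- \frac{650672017}{19212} \approx -33868.0$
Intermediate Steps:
$W = 33872$ ($W = 9 - -33863 = 9 + 33863 = 33872$)
$Q = \frac{76847}{19212}$ ($Q = 4 - \frac{1}{27235 - 8023} = 4 - \frac{1}{19212} = \frac{76847}{19212} \approx 3.9999$)
$Q - W = \frac{76847}{19212} - 33872 = - \frac{650672017}{19212}$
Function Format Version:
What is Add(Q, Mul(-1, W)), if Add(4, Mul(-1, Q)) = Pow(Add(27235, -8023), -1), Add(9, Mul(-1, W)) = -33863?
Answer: Rational(-650672017, 19212) ≈ -33868.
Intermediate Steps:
W = 33872 (W = Add(9, Mul(-1, -33863)) = Add(9, 33863) = 33872)
Q = Rational(76847, 19212) (Q = Add(4, Mul(-1, Pow(Add(27235, -8023), -1))) = Add(4, Mul(-1, Pow(19212, -1))) = Add(4, Mul(-1, Rational(1, 19212))) = Add(4, Rational(-1, 19212)) = Rational(76847, 19212) ≈ 3.9999)
Add(Q, Mul(-1, W)) = Add(Rational(76847, 19212), Mul(-1, 33872)) = Add(Rational(76847, 19212), -33872) = Rational(-650672017, 19212)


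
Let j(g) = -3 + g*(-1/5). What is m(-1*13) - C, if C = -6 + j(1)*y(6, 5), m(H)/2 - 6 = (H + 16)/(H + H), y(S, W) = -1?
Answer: 947/65 ≈ 14.569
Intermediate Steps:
m(H) = 12 + (16 + H)/H (m(H) = 12 + 2*((H + 16)/(H + H)) = 12 + 2*((16 + H)/((2*H))) = 12 + 2*((16 + H)*(1/(2*H))) = 12 + 2*((16 + H)/(2*H)) = 12 + (16 + H)/H)
j(g) = -3 - g/5 (j(g) = -3 + g*(-1*1/5) = -3 + g*(-1/5) = -3 - g/5)
C = -14/5 (C = -6 + (-3 - 1/5*1)*(-1) = -6 + (-3 - 1/5)*(-1) = -6 - 16/5*(-1) = -6 + 16/5 = -14/5 ≈ -2.8000)
m(-1*13) - C = (13 + 16/((-1*13))) - 1*(-14/5) = (13 + 16/(-13)) + 14/5 = (13 + 16*(-1/13)) + 14/5 = (13 - 16/13) + 14/5 = 153/13 + 14/5 = 947/65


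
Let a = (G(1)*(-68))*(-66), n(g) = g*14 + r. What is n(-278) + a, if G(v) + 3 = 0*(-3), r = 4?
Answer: -17352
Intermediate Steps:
G(v) = -3 (G(v) = -3 + 0*(-3) = -3 + 0 = -3)
n(g) = 4 + 14*g (n(g) = g*14 + 4 = 14*g + 4 = 4 + 14*g)
a = -13464 (a = -3*(-68)*(-66) = 204*(-66) = -13464)
n(-278) + a = (4 + 14*(-278)) - 13464 = (4 - 3892) - 13464 = -3888 - 13464 = -17352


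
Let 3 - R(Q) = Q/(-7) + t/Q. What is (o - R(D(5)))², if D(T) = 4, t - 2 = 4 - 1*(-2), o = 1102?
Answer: 59336209/49 ≈ 1.2109e+6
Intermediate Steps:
t = 8 (t = 2 + (4 - 1*(-2)) = 2 + (4 + 2) = 2 + 6 = 8)
R(Q) = 3 - 8/Q + Q/7 (R(Q) = 3 - (Q/(-7) + 8/Q) = 3 - (Q*(-⅐) + 8/Q) = 3 - (-Q/7 + 8/Q) = 3 - (8/Q - Q/7) = 3 + (-8/Q + Q/7) = 3 - 8/Q + Q/7)
(o - R(D(5)))² = (1102 - (3 - 8/4 + (⅐)*4))² = (1102 - (3 - 8*¼ + 4/7))² = (1102 - (3 - 2 + 4/7))² = (1102 - 1*11/7)² = (1102 - 11/7)² = (7703/7)² = 59336209/49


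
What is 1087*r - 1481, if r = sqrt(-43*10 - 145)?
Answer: -1481 + 5435*I*sqrt(23) ≈ -1481.0 + 26065.0*I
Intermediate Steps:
r = 5*I*sqrt(23) (r = sqrt(-430 - 145) = sqrt(-575) = 5*I*sqrt(23) ≈ 23.979*I)
1087*r - 1481 = 1087*(5*I*sqrt(23)) - 1481 = 5435*I*sqrt(23) - 1481 = -1481 + 5435*I*sqrt(23)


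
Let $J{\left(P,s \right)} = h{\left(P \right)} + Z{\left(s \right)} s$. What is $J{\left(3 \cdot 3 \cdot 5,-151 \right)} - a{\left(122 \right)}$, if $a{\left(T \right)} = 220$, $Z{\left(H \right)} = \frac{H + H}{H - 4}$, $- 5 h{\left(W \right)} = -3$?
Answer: $- \frac{79609}{155} \approx -513.61$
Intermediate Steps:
$h{\left(W \right)} = \frac{3}{5}$ ($h{\left(W \right)} = \left(- \frac{1}{5}\right) \left(-3\right) = \frac{3}{5}$)
$Z{\left(H \right)} = \frac{2 H}{-4 + H}$
$J{\left(P,s \right)} = \frac{3}{5} + \frac{2 s^{2}}{-4 + s}$ ($J{\left(P,s \right)} = \frac{3}{5} + \frac{2 s}{-4 + s} s = \frac{3}{5} + \frac{2 s^{2}}{-4 + s}$)
$J{\left(3 \cdot 3 \cdot 5,-151 \right)} - a{\left(122 \right)} = \frac{-12 + 3 \left(-151\right) + 10 \left(-151\right)^{2}}{5 \left(-4 - 151\right)} - 220 = \frac{-12 - 453 + 10 \cdot 22801}{5 \left(-155\right)} - 220 = \frac{1}{5} \left(- \frac{1}{155}\right) \left(-12 - 453 + 228010\right) - 220 = \frac{1}{5} \left(- \frac{1}{155}\right) 227545 - 220 = - \frac{45509}{155} - 220 = - \frac{79609}{155}$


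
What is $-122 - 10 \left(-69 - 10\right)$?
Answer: $668$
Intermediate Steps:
$-122 - 10 \left(-69 - 10\right) = -122 - -790 = -122 + 790 = 668$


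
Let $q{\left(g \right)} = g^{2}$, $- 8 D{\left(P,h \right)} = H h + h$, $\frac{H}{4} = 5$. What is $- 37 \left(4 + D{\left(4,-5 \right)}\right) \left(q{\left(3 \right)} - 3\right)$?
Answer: $- \frac{15207}{4} \approx -3801.8$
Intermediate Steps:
$H = 20$ ($H = 4 \cdot 5 = 20$)
$D{\left(P,h \right)} = - \frac{21 h}{8}$ ($D{\left(P,h \right)} = - \frac{20 h + h}{8} = - \frac{21 h}{8}$)
$- 37 \left(4 + D{\left(4,-5 \right)}\right) \left(q{\left(3 \right)} - 3\right) = - 37 \left(4 - - \frac{105}{8}\right) \left(3^{2} - 3\right) = - 37 \left(4 + \frac{105}{8}\right) \left(9 - 3\right) = - 37 \cdot \frac{137}{8} \cdot 6 = \left(-37\right) \frac{411}{4} = - \frac{15207}{4}$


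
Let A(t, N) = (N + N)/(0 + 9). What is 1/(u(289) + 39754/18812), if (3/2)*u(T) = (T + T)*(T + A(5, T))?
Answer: 253962/34566871823 ≈ 7.3470e-6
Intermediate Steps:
A(t, N) = 2*N/9 (A(t, N) = (2*N)/9 = (2*N)*(⅑) = 2*N/9)
u(T) = 44*T²/27 (u(T) = 2*((T + T)*(T + 2*T/9))/3 = 2*((2*T)*(11*T/9))/3 = 2*(22*T²/9)/3 = 44*T²/27)
1/(u(289) + 39754/18812) = 1/((44/27)*289² + 39754/18812) = 1/((44/27)*83521 + 39754*(1/18812)) = 1/(3674924/27 + 19877/9406) = 1/(34566871823/253962) = 253962/34566871823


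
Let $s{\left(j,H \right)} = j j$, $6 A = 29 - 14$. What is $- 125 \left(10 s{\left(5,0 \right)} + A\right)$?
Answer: $- \frac{63125}{2} \approx -31563.0$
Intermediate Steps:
$A = \frac{5}{2}$ ($A = \frac{29 - 14}{6} = \frac{1}{6} \cdot 15 = \frac{5}{2} \approx 2.5$)
$s{\left(j,H \right)} = j^{2}$
$- 125 \left(10 s{\left(5,0 \right)} + A\right) = - 125 \left(10 \cdot 5^{2} + \frac{5}{2}\right) = - 125 \left(10 \cdot 25 + \frac{5}{2}\right) = - 125 \left(250 + \frac{5}{2}\right) = \left(-125\right) \frac{505}{2} = - \frac{63125}{2}$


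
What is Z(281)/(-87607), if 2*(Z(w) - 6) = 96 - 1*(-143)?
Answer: -251/175214 ≈ -0.0014325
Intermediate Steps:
Z(w) = 251/2 (Z(w) = 6 + (96 - 1*(-143))/2 = 6 + (96 + 143)/2 = 6 + (1/2)*239 = 6 + 239/2 = 251/2)
Z(281)/(-87607) = (251/2)/(-87607) = (251/2)*(-1/87607) = -251/175214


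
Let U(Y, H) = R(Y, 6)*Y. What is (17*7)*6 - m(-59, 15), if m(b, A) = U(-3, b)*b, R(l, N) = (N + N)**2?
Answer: -24774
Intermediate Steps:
R(l, N) = 4*N**2 (R(l, N) = (2*N)**2 = 4*N**2)
U(Y, H) = 144*Y (U(Y, H) = (4*6**2)*Y = (4*36)*Y = 144*Y)
m(b, A) = -432*b (m(b, A) = (144*(-3))*b = -432*b)
(17*7)*6 - m(-59, 15) = (17*7)*6 - (-432)*(-59) = 119*6 - 1*25488 = 714 - 25488 = -24774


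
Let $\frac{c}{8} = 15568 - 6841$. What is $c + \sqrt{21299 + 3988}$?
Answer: $69816 + \sqrt{25287} \approx 69975.0$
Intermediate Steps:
$c = 69816$ ($c = 8 \left(15568 - 6841\right) = 8 \cdot 8727 = 69816$)
$c + \sqrt{21299 + 3988} = 69816 + \sqrt{21299 + 3988} = 69816 + \sqrt{25287}$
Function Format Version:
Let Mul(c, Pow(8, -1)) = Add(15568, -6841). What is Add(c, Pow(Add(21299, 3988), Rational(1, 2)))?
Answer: Add(69816, Pow(25287, Rational(1, 2))) ≈ 69975.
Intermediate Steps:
c = 69816 (c = Mul(8, Add(15568, -6841)) = Mul(8, 8727) = 69816)
Add(c, Pow(Add(21299, 3988), Rational(1, 2))) = Add(69816, Pow(Add(21299, 3988), Rational(1, 2))) = Add(69816, Pow(25287, Rational(1, 2)))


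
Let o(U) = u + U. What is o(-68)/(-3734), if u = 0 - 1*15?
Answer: 83/3734 ≈ 0.022228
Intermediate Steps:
u = -15 (u = 0 - 15 = -15)
o(U) = -15 + U
o(-68)/(-3734) = (-15 - 68)/(-3734) = -83*(-1/3734) = 83/3734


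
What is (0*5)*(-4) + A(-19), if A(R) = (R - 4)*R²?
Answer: -8303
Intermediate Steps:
A(R) = R²*(-4 + R) (A(R) = (-4 + R)*R² = R²*(-4 + R))
(0*5)*(-4) + A(-19) = (0*5)*(-4) + (-19)²*(-4 - 19) = 0*(-4) + 361*(-23) = 0 - 8303 = -8303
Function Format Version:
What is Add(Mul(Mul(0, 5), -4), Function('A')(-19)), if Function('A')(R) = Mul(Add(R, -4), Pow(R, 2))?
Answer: -8303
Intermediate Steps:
Function('A')(R) = Mul(Pow(R, 2), Add(-4, R)) (Function('A')(R) = Mul(Add(-4, R), Pow(R, 2)) = Mul(Pow(R, 2), Add(-4, R)))
Add(Mul(Mul(0, 5), -4), Function('A')(-19)) = Add(Mul(Mul(0, 5), -4), Mul(Pow(-19, 2), Add(-4, -19))) = Add(Mul(0, -4), Mul(361, -23)) = Add(0, -8303) = -8303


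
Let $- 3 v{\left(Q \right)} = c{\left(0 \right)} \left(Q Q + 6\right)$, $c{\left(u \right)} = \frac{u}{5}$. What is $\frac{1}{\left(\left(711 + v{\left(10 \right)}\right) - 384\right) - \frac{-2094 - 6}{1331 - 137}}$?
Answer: $\frac{199}{65423} \approx 0.0030417$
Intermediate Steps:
$c{\left(u \right)} = \frac{u}{5}$ ($c{\left(u \right)} = u \frac{1}{5} = \frac{u}{5}$)
$v{\left(Q \right)} = 0$ ($v{\left(Q \right)} = - \frac{\frac{1}{5} \cdot 0 \left(Q Q + 6\right)}{3} = - \frac{0 \left(Q^{2} + 6\right)}{3} = - \frac{0 \left(6 + Q^{2}\right)}{3} = \left(- \frac{1}{3}\right) 0 = 0$)
$\frac{1}{\left(\left(711 + v{\left(10 \right)}\right) - 384\right) - \frac{-2094 - 6}{1331 - 137}} = \frac{1}{\left(\left(711 + 0\right) - 384\right) - \frac{-2094 - 6}{1331 - 137}} = \frac{1}{\left(711 - 384\right) - - \frac{2100}{1194}} = \frac{1}{327 - \left(-2100\right) \frac{1}{1194}} = \frac{1}{327 - - \frac{350}{199}} = \frac{1}{327 + \frac{350}{199}} = \frac{1}{\frac{65423}{199}} = \frac{199}{65423}$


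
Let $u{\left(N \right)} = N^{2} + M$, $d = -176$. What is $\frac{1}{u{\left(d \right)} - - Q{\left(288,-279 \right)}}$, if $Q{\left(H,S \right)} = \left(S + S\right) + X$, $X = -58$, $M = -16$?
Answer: $\frac{1}{30344} \approx 3.2955 \cdot 10^{-5}$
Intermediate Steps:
$Q{\left(H,S \right)} = -58 + 2 S$ ($Q{\left(H,S \right)} = \left(S + S\right) - 58 = 2 S - 58 = -58 + 2 S$)
$u{\left(N \right)} = -16 + N^{2}$ ($u{\left(N \right)} = N^{2} - 16 = -16 + N^{2}$)
$\frac{1}{u{\left(d \right)} - - Q{\left(288,-279 \right)}} = \frac{1}{\left(-16 + \left(-176\right)^{2}\right) - - (-58 + 2 \left(-279\right))} = \frac{1}{\left(-16 + 30976\right) - - (-58 - 558)} = \frac{1}{30960 - \left(-1\right) \left(-616\right)} = \frac{1}{30960 - 616} = \frac{1}{30344}$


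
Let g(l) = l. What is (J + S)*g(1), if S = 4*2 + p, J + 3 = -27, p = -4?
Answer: -26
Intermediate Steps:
J = -30 (J = -3 - 27 = -30)
S = 4 (S = 4*2 - 4 = 8 - 4 = 4)
(J + S)*g(1) = (-30 + 4)*1 = -26*1 = -26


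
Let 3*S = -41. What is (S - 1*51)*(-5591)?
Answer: 1084654/3 ≈ 3.6155e+5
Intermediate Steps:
S = -41/3 (S = (⅓)*(-41) = -41/3 ≈ -13.667)
(S - 1*51)*(-5591) = (-41/3 - 1*51)*(-5591) = (-41/3 - 51)*(-5591) = -194/3*(-5591) = 1084654/3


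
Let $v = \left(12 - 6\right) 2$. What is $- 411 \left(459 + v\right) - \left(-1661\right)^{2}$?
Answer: $-2952502$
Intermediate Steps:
$v = 12$ ($v = 6 \cdot 2 = 12$)
$- 411 \left(459 + v\right) - \left(-1661\right)^{2} = - 411 \left(459 + 12\right) - \left(-1661\right)^{2} = \left(-411\right) 471 - 2758921 = -193581 - 2758921 = -2952502$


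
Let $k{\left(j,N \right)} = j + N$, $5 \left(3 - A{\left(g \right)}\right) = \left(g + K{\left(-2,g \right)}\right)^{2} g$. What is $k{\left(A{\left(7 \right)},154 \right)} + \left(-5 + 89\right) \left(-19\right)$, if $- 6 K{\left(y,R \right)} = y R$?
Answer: $- \frac{70243}{45} \approx -1561.0$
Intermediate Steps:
$K{\left(y,R \right)} = - \frac{R y}{6}$ ($K{\left(y,R \right)} = - \frac{y R}{6} = - \frac{R y}{6}$)
$A{\left(g \right)} = 3 - \frac{16 g^{3}}{45}$ ($A{\left(g \right)} = 3 - \frac{\left(g - \frac{1}{6} g \left(-2\right)\right)^{2} g}{5} = 3 - \frac{\left(g + \frac{g}{3}\right)^{2} g}{5} = 3 - \frac{\left(\frac{4 g}{3}\right)^{2} g}{5} = 3 - \frac{\frac{16 g^{2}}{9} g}{5} = 3 - \frac{\frac{16}{9} g^{3}}{5} = 3 - \frac{16 g^{3}}{45}$)
$k{\left(j,N \right)} = N + j$
$k{\left(A{\left(7 \right)},154 \right)} + \left(-5 + 89\right) \left(-19\right) = \left(154 + \left(3 - \frac{16 \cdot 7^{3}}{45}\right)\right) + \left(-5 + 89\right) \left(-19\right) = \left(154 + \left(3 - \frac{5488}{45}\right)\right) + 84 \left(-19\right) = \left(154 + \left(3 - \frac{5488}{45}\right)\right) - 1596 = \left(154 - \frac{5353}{45}\right) - 1596 = \frac{1577}{45} - 1596 = - \frac{70243}{45}$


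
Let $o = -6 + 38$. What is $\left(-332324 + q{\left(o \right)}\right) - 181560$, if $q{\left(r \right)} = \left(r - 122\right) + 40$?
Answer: $-513934$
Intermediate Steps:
$o = 32$
$q{\left(r \right)} = -82 + r$ ($q{\left(r \right)} = \left(-122 + r\right) + 40 = -82 + r$)
$\left(-332324 + q{\left(o \right)}\right) - 181560 = \left(-332324 + \left(-82 + 32\right)\right) - 181560 = \left(-332324 - 50\right) - 181560 = -332374 - 181560 = -513934$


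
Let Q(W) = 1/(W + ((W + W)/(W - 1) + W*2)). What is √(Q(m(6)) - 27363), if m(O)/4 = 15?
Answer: I*√789063936285/5370 ≈ 165.42*I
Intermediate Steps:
m(O) = 60 (m(O) = 4*15 = 60)
Q(W) = 1/(3*W + 2*W/(-1 + W)) (Q(W) = 1/(W + ((2*W)/(-1 + W) + 2*W)) = 1/(W + (2*W/(-1 + W) + 2*W)) = 1/(W + (2*W + 2*W/(-1 + W))) = 1/(3*W + 2*W/(-1 + W)))
√(Q(m(6)) - 27363) = √((-1 + 60)/(60*(-1 + 3*60)) - 27363) = √((1/60)*59/(-1 + 180) - 27363) = √((1/60)*59/179 - 27363) = √((1/60)*(1/179)*59 - 27363) = √(59/10740 - 27363) = √(-293878561/10740) = I*√789063936285/5370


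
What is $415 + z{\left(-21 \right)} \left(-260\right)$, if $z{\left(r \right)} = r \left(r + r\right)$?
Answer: $-228905$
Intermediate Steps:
$z{\left(r \right)} = 2 r^{2}$ ($z{\left(r \right)} = r 2 r = 2 r^{2}$)
$415 + z{\left(-21 \right)} \left(-260\right) = 415 + 2 \left(-21\right)^{2} \left(-260\right) = 415 + 2 \cdot 441 \left(-260\right) = 415 + 882 \left(-260\right) = 415 - 229320 = -228905$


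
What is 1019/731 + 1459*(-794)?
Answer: -846823007/731 ≈ -1.1584e+6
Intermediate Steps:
1019/731 + 1459*(-794) = 1019*(1/731) - 1158446 = 1019/731 - 1158446 = -846823007/731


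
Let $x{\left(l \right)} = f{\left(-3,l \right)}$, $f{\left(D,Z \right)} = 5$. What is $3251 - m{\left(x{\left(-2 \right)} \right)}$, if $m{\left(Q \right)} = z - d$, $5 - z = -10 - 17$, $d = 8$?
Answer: $3227$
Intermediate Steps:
$z = 32$ ($z = 5 - \left(-10 - 17\right) = 5 - -27 = 5 + 27 = 32$)
$x{\left(l \right)} = 5$
$m{\left(Q \right)} = 24$ ($m{\left(Q \right)} = 32 - 8 = 24$)
$3251 - m{\left(x{\left(-2 \right)} \right)} = 3251 - 24 = 3227$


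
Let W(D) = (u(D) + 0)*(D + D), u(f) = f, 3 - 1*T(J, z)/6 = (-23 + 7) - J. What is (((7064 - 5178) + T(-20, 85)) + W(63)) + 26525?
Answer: 36343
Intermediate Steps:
T(J, z) = 114 + 6*J (T(J, z) = 18 - 6*((-23 + 7) - J) = 18 - 6*(-16 - J) = 18 + (96 + 6*J) = 114 + 6*J)
W(D) = 2*D² (W(D) = (D + 0)*(D + D) = D*(2*D) = 2*D²)
(((7064 - 5178) + T(-20, 85)) + W(63)) + 26525 = (((7064 - 5178) + (114 + 6*(-20))) + 2*63²) + 26525 = ((1886 + (114 - 120)) + 2*3969) + 26525 = ((1886 - 6) + 7938) + 26525 = (1880 + 7938) + 26525 = 9818 + 26525 = 36343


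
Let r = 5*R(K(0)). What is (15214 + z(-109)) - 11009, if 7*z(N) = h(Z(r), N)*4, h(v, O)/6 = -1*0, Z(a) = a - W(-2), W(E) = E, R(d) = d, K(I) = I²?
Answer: 4205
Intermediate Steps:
r = 0 (r = 5*0² = 5*0 = 0)
Z(a) = 2 + a (Z(a) = a - 1*(-2) = a + 2 = 2 + a)
h(v, O) = 0 (h(v, O) = 6*(-1*0) = 6*0 = 0)
z(N) = 0 (z(N) = (0*4)/7 = (⅐)*0 = 0)
(15214 + z(-109)) - 11009 = (15214 + 0) - 11009 = 15214 - 11009 = 4205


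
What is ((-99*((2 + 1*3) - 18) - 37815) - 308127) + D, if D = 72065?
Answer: -272590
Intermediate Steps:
((-99*((2 + 1*3) - 18) - 37815) - 308127) + D = ((-99*((2 + 1*3) - 18) - 37815) - 308127) + 72065 = ((-99*((2 + 3) - 18) - 37815) - 308127) + 72065 = ((-99*(5 - 18) - 37815) - 308127) + 72065 = ((-99*(-13) - 37815) - 308127) + 72065 = ((1287 - 37815) - 308127) + 72065 = (-36528 - 308127) + 72065 = -344655 + 72065 = -272590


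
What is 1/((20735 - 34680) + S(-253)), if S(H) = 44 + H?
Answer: -1/14154 ≈ -7.0651e-5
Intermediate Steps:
1/((20735 - 34680) + S(-253)) = 1/((20735 - 34680) + (44 - 253)) = 1/(-13945 - 209) = 1/(-14154) = -1/14154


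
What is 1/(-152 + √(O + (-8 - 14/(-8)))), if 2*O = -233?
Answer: -608/92907 - 2*I*√491/92907 ≈ -0.0065442 - 0.000477*I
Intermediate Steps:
O = -233/2 (O = (½)*(-233) = -233/2 ≈ -116.50)
1/(-152 + √(O + (-8 - 14/(-8)))) = 1/(-152 + √(-233/2 + (-8 - 14/(-8)))) = 1/(-152 + √(-233/2 + (-8 - 14*(-1)/8))) = 1/(-152 + √(-233/2 + (-8 - 1*(-7/4)))) = 1/(-152 + √(-233/2 + (-8 + 7/4))) = 1/(-152 + √(-233/2 - 25/4)) = 1/(-152 + √(-491/4)) = 1/(-152 + I*√491/2)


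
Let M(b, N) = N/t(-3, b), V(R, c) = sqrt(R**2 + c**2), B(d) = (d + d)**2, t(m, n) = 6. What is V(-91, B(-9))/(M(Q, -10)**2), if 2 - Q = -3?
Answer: 9*sqrt(113257)/25 ≈ 121.15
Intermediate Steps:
B(d) = 4*d**2 (B(d) = (2*d)**2 = 4*d**2)
Q = 5 (Q = 2 - 1*(-3) = 2 + 3 = 5)
M(b, N) = N/6
V(-91, B(-9))/(M(Q, -10)**2) = sqrt((-91)**2 + (4*(-9)**2)**2)/(((1/6)*(-10))**2) = sqrt(8281 + (4*81)**2)/((-5/3)**2) = sqrt(8281 + 324**2)/(25/9) = sqrt(8281 + 104976)*(9/25) = sqrt(113257)*(9/25) = 9*sqrt(113257)/25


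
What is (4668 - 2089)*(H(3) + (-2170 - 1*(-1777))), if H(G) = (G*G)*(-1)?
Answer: -1036758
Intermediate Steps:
H(G) = -G² (H(G) = G²*(-1) = -G²)
(4668 - 2089)*(H(3) + (-2170 - 1*(-1777))) = (4668 - 2089)*(-1*3² + (-2170 - 1*(-1777))) = 2579*(-1*9 + (-2170 + 1777)) = 2579*(-9 - 393) = 2579*(-402) = -1036758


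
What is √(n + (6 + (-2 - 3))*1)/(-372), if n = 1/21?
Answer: -√462/7812 ≈ -0.0027514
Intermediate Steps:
n = 1/21 ≈ 0.047619
√(n + (6 + (-2 - 3))*1)/(-372) = √(1/21 + (6 + (-2 - 3))*1)/(-372) = √(1/21 + (6 - 5)*1)*(-1/372) = √(1/21 + 1*1)*(-1/372) = √(1/21 + 1)*(-1/372) = √(22/21)*(-1/372) = (√462/21)*(-1/372) = -√462/7812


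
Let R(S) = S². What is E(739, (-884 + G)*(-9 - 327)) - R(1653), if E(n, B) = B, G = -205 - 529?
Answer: -2188761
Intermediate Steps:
G = -734
E(739, (-884 + G)*(-9 - 327)) - R(1653) = (-884 - 734)*(-9 - 327) - 1*1653² = -1618*(-336) - 1*2732409 = 543648 - 2732409 = -2188761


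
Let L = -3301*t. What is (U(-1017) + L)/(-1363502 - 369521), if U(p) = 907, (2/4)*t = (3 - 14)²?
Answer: 797935/1733023 ≈ 0.46043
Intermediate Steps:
t = 242 (t = 2*(3 - 14)² = 2*(-11)² = 2*121 = 242)
L = -798842 (L = -3301*242 = -798842)
(U(-1017) + L)/(-1363502 - 369521) = (907 - 798842)/(-1363502 - 369521) = -797935/(-1733023) = -797935*(-1/1733023) = 797935/1733023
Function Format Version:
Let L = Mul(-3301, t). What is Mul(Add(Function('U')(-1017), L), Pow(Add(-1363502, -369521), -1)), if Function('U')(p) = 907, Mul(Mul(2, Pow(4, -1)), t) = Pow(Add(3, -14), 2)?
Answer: Rational(797935, 1733023) ≈ 0.46043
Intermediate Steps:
t = 242 (t = Mul(2, Pow(Add(3, -14), 2)) = Mul(2, Pow(-11, 2)) = Mul(2, 121) = 242)
L = -798842 (L = Mul(-3301, 242) = -798842)
Mul(Add(Function('U')(-1017), L), Pow(Add(-1363502, -369521), -1)) = Mul(Add(907, -798842), Pow(Add(-1363502, -369521), -1)) = Mul(-797935, Pow(-1733023, -1)) = Mul(-797935, Rational(-1, 1733023)) = Rational(797935, 1733023)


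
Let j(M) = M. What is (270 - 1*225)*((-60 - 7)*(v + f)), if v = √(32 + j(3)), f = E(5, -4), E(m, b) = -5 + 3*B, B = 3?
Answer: -12060 - 3015*√35 ≈ -29897.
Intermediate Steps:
E(m, b) = 4 (E(m, b) = -5 + 3*3 = -5 + 9 = 4)
f = 4
v = √35 (v = √(32 + 3) = √35 ≈ 5.9161)
(270 - 1*225)*((-60 - 7)*(v + f)) = (270 - 1*225)*((-60 - 7)*(√35 + 4)) = (270 - 225)*(-67*(4 + √35)) = 45*(-268 - 67*√35) = -12060 - 3015*√35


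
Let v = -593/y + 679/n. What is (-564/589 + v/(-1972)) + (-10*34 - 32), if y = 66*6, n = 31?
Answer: -171549260383/459957168 ≈ -372.97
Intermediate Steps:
y = 396
v = 250501/12276 (v = -593/396 + 679/31 = 250501/12276 ≈ 20.406)
(-564/589 + v/(-1972)) + (-10*34 - 32) = (-564/589 + (250501/12276)/(-1972)) + (-10*34 - 32) = (-564*1/589 + (250501/12276)*(-1/1972)) + (-340 - 32) = (-564/589 - 250501/24208272) - 372 = -445193887/459957168 - 372 = -171549260383/459957168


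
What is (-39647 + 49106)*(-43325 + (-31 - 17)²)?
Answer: -388017639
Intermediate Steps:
(-39647 + 49106)*(-43325 + (-31 - 17)²) = 9459*(-43325 + (-48)²) = 9459*(-43325 + 2304) = 9459*(-41021) = -388017639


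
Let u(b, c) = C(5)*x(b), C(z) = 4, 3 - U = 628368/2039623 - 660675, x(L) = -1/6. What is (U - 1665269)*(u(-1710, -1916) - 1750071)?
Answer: 10757625104515825615/6118869 ≈ 1.7581e+12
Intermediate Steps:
x(L) = -⅙ (x(L) = -1*⅙ = -⅙)
U = 1347533416026/2039623 (U = 3 - (628368/2039623 - 660675) = 3 - 1*(-1347527297157/2039623) = 3 + 1347527297157/2039623 = 1347533416026/2039623 ≈ 6.6068e+5)
u(b, c) = -⅔ (u(b, c) = 4*(-⅙) = -⅔)
(U - 1665269)*(u(-1710, -1916) - 1750071) = (1347533416026/2039623 - 1665269)*(-⅔ - 1750071) = -2048987537561/2039623*(-5250215/3) = 10757625104515825615/6118869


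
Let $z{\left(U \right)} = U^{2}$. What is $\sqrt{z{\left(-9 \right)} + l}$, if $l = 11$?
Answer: $2 \sqrt{23} \approx 9.5917$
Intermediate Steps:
$\sqrt{z{\left(-9 \right)} + l} = \sqrt{\left(-9\right)^{2} + 11} = \sqrt{81 + 11} = \sqrt{92} = 2 \sqrt{23}$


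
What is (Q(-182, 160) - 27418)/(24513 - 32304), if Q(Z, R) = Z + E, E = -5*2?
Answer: 27610/7791 ≈ 3.5438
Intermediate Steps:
E = -10
Q(Z, R) = -10 + Z (Q(Z, R) = Z - 10 = -10 + Z)
(Q(-182, 160) - 27418)/(24513 - 32304) = ((-10 - 182) - 27418)/(24513 - 32304) = (-192 - 27418)/(-7791) = -27610*(-1/7791) = 27610/7791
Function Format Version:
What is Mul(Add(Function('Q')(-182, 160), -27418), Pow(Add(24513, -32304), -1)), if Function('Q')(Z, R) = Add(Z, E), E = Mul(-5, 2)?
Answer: Rational(27610, 7791) ≈ 3.5438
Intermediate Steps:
E = -10
Function('Q')(Z, R) = Add(-10, Z) (Function('Q')(Z, R) = Add(Z, -10) = Add(-10, Z))
Mul(Add(Function('Q')(-182, 160), -27418), Pow(Add(24513, -32304), -1)) = Mul(Add(Add(-10, -182), -27418), Pow(Add(24513, -32304), -1)) = Mul(Add(-192, -27418), Pow(-7791, -1)) = Mul(-27610, Rational(-1, 7791)) = Rational(27610, 7791)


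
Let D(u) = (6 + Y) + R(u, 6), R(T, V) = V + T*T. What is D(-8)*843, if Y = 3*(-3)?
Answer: 56481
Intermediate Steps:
R(T, V) = V + T²
Y = -9
D(u) = 3 + u² (D(u) = (6 - 9) + (6 + u²) = -3 + (6 + u²) = 3 + u²)
D(-8)*843 = (3 + (-8)²)*843 = (3 + 64)*843 = 67*843 = 56481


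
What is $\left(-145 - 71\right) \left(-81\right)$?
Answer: $17496$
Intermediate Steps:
$\left(-145 - 71\right) \left(-81\right) = \left(-216\right) \left(-81\right) = 17496$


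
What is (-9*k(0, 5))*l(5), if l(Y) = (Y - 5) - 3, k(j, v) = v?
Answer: 135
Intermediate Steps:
l(Y) = -8 + Y (l(Y) = (-5 + Y) - 3 = -8 + Y)
(-9*k(0, 5))*l(5) = (-9*5)*(-8 + 5) = -45*(-3) = 135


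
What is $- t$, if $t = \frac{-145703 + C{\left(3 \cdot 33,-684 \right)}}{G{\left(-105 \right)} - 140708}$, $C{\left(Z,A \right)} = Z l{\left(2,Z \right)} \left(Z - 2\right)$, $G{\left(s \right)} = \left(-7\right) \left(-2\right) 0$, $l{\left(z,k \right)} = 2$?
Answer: $- \frac{126497}{140708} \approx -0.899$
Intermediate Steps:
$G{\left(s \right)} = 0$ ($G{\left(s \right)} = 14 \cdot 0 = 0$)
$C{\left(Z,A \right)} = Z \left(-4 + 2 Z\right)$ ($C{\left(Z,A \right)} = Z 2 \left(Z - 2\right) = Z 2 \left(-2 + Z\right) = Z \left(-4 + 2 Z\right)$)
$t = \frac{126497}{140708}$ ($t = \frac{-145703 + 2 \cdot 3 \cdot 33 \left(-2 + 3 \cdot 33\right)}{0 - 140708} = \frac{-145703 + 2 \cdot 99 \left(-2 + 99\right)}{-140708} = \left(-145703 + 2 \cdot 99 \cdot 97\right) \left(- \frac{1}{140708}\right) = \left(-145703 + 19206\right) \left(- \frac{1}{140708}\right) = \left(-126497\right) \left(- \frac{1}{140708}\right) = \frac{126497}{140708} \approx 0.899$)
$- t = \left(-1\right) \frac{126497}{140708} = - \frac{126497}{140708}$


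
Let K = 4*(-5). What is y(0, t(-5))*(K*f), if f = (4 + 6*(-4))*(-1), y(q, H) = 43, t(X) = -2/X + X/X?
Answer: -17200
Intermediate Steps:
t(X) = 1 - 2/X (t(X) = -2/X + 1 = 1 - 2/X)
f = 20 (f = (4 - 24)*(-1) = -20*(-1) = 20)
K = -20
y(0, t(-5))*(K*f) = 43*(-20*20) = 43*(-400) = -17200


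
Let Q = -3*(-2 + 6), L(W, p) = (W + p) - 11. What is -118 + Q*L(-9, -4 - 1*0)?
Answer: 170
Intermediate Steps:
L(W, p) = -11 + W + p
Q = -12 (Q = -3*4 = -12)
-118 + Q*L(-9, -4 - 1*0) = -118 - 12*(-11 - 9 + (-4 - 1*0)) = -118 - 12*(-11 - 9 + (-4 + 0)) = -118 - 12*(-11 - 9 - 4) = -118 - 12*(-24) = -118 + 288 = 170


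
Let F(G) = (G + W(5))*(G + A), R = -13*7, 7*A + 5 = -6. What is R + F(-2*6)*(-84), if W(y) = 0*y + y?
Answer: -8071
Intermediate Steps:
A = -11/7 (A = -5/7 + (1/7)*(-6) = -5/7 - 6/7 = -11/7 ≈ -1.5714)
R = -91 (R = -1*91 = -91)
W(y) = y (W(y) = 0 + y = y)
F(G) = (5 + G)*(-11/7 + G) (F(G) = (G + 5)*(G - 11/7) = (5 + G)*(-11/7 + G))
R + F(-2*6)*(-84) = -91 + (-55/7 + (-2*6)**2 + 24*(-2*6)/7)*(-84) = -91 + (-55/7 + (-12)**2 + (24/7)*(-12))*(-84) = -91 + (-55/7 + 144 - 288/7)*(-84) = -91 + 95*(-84) = -91 - 7980 = -8071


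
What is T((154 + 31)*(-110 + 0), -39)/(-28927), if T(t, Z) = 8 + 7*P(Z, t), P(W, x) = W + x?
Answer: 142715/28927 ≈ 4.9336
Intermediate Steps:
T(t, Z) = 8 + 7*Z + 7*t (T(t, Z) = 8 + 7*(Z + t) = 8 + (7*Z + 7*t) = 8 + 7*Z + 7*t)
T((154 + 31)*(-110 + 0), -39)/(-28927) = (8 + 7*(-39) + 7*((154 + 31)*(-110 + 0)))/(-28927) = (8 - 273 + 7*(185*(-110)))*(-1/28927) = (8 - 273 + 7*(-20350))*(-1/28927) = (8 - 273 - 142450)*(-1/28927) = -142715*(-1/28927) = 142715/28927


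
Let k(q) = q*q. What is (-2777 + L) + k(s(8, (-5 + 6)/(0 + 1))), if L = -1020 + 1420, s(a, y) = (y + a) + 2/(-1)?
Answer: -2328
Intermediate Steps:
s(a, y) = -2 + a + y (s(a, y) = (a + y) + 2*(-1) = (a + y) - 2 = -2 + a + y)
k(q) = q²
L = 400
(-2777 + L) + k(s(8, (-5 + 6)/(0 + 1))) = (-2777 + 400) + (-2 + 8 + (-5 + 6)/(0 + 1))² = -2377 + (-2 + 8 + 1/1)² = -2377 + (-2 + 8 + 1*1)² = -2377 + (-2 + 8 + 1)² = -2377 + 7² = -2377 + 49 = -2328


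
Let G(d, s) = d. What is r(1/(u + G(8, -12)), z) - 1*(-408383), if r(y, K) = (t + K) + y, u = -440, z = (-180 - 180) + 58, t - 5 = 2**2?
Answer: 176294879/432 ≈ 4.0809e+5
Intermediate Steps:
t = 9 (t = 5 + 2**2 = 5 + 4 = 9)
z = -302 (z = -360 + 58 = -302)
r(y, K) = 9 + K + y (r(y, K) = (9 + K) + y = 9 + K + y)
r(1/(u + G(8, -12)), z) - 1*(-408383) = (9 - 302 + 1/(-440 + 8)) - 1*(-408383) = (9 - 302 + 1/(-432)) + 408383 = (9 - 302 - 1/432) + 408383 = -126577/432 + 408383 = 176294879/432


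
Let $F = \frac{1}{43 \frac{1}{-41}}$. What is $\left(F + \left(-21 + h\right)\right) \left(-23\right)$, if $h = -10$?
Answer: $\frac{31602}{43} \approx 734.93$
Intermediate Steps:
$F = - \frac{41}{43}$ ($F = \frac{1}{43 \left(- \frac{1}{41}\right)} = \frac{1}{- \frac{43}{41}} = - \frac{41}{43} \approx -0.95349$)
$\left(F + \left(-21 + h\right)\right) \left(-23\right) = \left(- \frac{41}{43} - 31\right) \left(-23\right) = \left(- \frac{1374}{43}\right) \left(-23\right) = \frac{31602}{43}$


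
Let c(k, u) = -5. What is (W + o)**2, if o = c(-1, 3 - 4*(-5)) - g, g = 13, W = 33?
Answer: 225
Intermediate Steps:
o = -18 (o = -5 - 1*13 = -5 - 13 = -18)
(W + o)**2 = (33 - 18)**2 = 15**2 = 225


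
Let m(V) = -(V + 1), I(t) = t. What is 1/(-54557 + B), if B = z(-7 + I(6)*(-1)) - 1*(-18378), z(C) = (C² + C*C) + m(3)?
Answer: -1/35845 ≈ -2.7898e-5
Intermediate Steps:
m(V) = -1 - V (m(V) = -(1 + V) = -1 - V)
z(C) = -4 + 2*C² (z(C) = (C² + C*C) + (-1 - 1*3) = (C² + C²) + (-1 - 3) = 2*C² - 4 = -4 + 2*C²)
B = 18712 (B = (-4 + 2*(-7 + 6*(-1))²) - 1*(-18378) = (-4 + 2*(-7 - 6)²) + 18378 = (-4 + 2*(-13)²) + 18378 = (-4 + 2*169) + 18378 = (-4 + 338) + 18378 = 334 + 18378 = 18712)
1/(-54557 + B) = 1/(-54557 + 18712) = 1/(-35845) = -1/35845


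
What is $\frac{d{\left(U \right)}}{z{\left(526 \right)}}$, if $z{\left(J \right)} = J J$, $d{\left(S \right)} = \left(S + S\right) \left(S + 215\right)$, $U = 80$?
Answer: $\frac{11800}{69169} \approx 0.1706$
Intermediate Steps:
$d{\left(S \right)} = 2 S \left(215 + S\right)$
$z{\left(J \right)} = J^{2}$
$\frac{d{\left(U \right)}}{z{\left(526 \right)}} = \frac{2 \cdot 80 \left(215 + 80\right)}{526^{2}} = \frac{2 \cdot 80 \cdot 295}{276676} = 47200 \cdot \frac{1}{276676} = \frac{11800}{69169}$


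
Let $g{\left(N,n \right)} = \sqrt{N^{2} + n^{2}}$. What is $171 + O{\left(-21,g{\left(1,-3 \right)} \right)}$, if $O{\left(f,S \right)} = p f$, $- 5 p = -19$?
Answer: $\frac{456}{5} \approx 91.2$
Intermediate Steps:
$p = \frac{19}{5}$ ($p = \left(- \frac{1}{5}\right) \left(-19\right) = \frac{19}{5} \approx 3.8$)
$O{\left(f,S \right)} = \frac{19 f}{5}$
$171 + O{\left(-21,g{\left(1,-3 \right)} \right)} = 171 + \frac{19}{5} \left(-21\right) = 171 - \frac{399}{5} = \frac{456}{5}$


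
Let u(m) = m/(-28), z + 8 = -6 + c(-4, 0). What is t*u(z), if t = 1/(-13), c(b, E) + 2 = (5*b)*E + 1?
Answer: -15/364 ≈ -0.041209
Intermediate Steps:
c(b, E) = -1 + 5*E*b (c(b, E) = -2 + ((5*b)*E + 1) = -2 + (5*E*b + 1) = -2 + (1 + 5*E*b) = -1 + 5*E*b)
t = -1/13 ≈ -0.076923
z = -15 (z = -8 + (-6 + (-1 + 5*0*(-4))) = -8 + (-6 + (-1 + 0)) = -8 + (-6 - 1) = -8 - 7 = -15)
u(m) = -m/28 (u(m) = m*(-1/28) = -m/28)
t*u(z) = -(-1)*(-15)/364 = -1/13*15/28 = -15/364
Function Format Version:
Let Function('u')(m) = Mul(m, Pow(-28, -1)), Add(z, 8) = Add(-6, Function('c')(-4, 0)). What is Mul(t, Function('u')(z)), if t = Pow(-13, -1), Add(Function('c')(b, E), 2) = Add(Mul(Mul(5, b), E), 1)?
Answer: Rational(-15, 364) ≈ -0.041209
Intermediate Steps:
Function('c')(b, E) = Add(-1, Mul(5, E, b)) (Function('c')(b, E) = Add(-2, Add(Mul(Mul(5, b), E), 1)) = Add(-2, Add(Mul(5, E, b), 1)) = Add(-2, Add(1, Mul(5, E, b))) = Add(-1, Mul(5, E, b)))
t = Rational(-1, 13) ≈ -0.076923
z = -15 (z = Add(-8, Add(-6, Add(-1, Mul(5, 0, -4)))) = Add(-8, Add(-6, Add(-1, 0))) = Add(-8, Add(-6, -1)) = Add(-8, -7) = -15)
Function('u')(m) = Mul(Rational(-1, 28), m) (Function('u')(m) = Mul(m, Rational(-1, 28)) = Mul(Rational(-1, 28), m))
Mul(t, Function('u')(z)) = Mul(Rational(-1, 13), Mul(Rational(-1, 28), -15)) = Mul(Rational(-1, 13), Rational(15, 28)) = Rational(-15, 364)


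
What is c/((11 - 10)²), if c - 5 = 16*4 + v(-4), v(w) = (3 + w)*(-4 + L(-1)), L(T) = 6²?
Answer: 37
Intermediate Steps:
L(T) = 36
v(w) = 96 + 32*w (v(w) = (3 + w)*(-4 + 36) = (3 + w)*32 = 96 + 32*w)
c = 37 (c = 5 + (16*4 + (96 + 32*(-4))) = 5 + (64 + (96 - 128)) = 5 + (64 - 32) = 5 + 32 = 37)
c/((11 - 10)²) = 37/((11 - 10)²) = 37/(1²) = 37/1 = 37*1 = 37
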